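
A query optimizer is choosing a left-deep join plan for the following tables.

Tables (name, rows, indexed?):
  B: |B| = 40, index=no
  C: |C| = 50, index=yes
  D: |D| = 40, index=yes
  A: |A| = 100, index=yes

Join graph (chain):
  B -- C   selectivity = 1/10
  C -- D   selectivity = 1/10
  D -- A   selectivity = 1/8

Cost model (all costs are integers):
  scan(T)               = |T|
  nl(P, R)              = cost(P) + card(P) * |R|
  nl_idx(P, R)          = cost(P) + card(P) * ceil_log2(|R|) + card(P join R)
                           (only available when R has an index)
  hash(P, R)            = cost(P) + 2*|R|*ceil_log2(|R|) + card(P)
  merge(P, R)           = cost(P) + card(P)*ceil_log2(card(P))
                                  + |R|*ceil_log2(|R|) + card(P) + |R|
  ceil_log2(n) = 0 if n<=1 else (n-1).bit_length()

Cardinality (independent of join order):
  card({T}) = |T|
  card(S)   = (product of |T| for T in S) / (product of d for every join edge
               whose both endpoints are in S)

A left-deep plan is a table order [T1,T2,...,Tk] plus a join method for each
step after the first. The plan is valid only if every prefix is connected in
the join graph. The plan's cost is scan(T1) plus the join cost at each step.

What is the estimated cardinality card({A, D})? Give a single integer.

500

Tables in S: A(100), D(40)
Edges inside S: D-A(d=8)
numerator = 100 * 40 = 4000
denominator = 8 = 8
card(S) = 4000 / 8 = 500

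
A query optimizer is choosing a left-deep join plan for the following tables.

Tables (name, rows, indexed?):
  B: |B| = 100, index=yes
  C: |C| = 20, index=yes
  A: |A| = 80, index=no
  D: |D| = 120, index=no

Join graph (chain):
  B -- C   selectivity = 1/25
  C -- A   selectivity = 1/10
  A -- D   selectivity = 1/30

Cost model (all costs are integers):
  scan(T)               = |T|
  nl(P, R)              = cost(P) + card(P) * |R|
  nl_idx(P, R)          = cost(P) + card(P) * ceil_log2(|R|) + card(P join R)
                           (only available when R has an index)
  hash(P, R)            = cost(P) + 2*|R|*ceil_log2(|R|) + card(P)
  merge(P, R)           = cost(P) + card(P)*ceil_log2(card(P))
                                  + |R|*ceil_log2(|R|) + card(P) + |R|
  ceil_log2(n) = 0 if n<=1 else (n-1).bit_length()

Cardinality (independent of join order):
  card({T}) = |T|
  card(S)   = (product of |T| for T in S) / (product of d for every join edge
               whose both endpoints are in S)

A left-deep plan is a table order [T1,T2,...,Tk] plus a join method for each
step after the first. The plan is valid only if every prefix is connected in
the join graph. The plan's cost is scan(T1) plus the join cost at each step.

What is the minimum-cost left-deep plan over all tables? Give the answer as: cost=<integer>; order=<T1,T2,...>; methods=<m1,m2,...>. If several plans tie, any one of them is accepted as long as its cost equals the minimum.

cost=3760; order=C,B,A,D; methods=nl_idx,hash,hash

Selinger DP (subsets sized 1..n):
  {B}: scan cost=100, card=100
  {C}: scan cost=20, card=20
  {A}: scan cost=80, card=80
  {D}: scan cost=120, card=120
  {BC}: card=80; try (B,nl_idx)→240, (C,hash)→400, (C,nl_idx)→680, (B,merge)→940, (C,merge)→1020, (B,hash)→1440 …(+2); best=240 via (B,nl_idx)
  {AC}: card=160; try (C,hash)→360, (C,nl_idx)→640, (A,merge)→780, (C,merge)→840, (A,hash)→1160, (A,nl)→1620 …(+1); best=360 via (C,hash)
  {AD}: card=320; try (A,hash)→1360, (D,merge)→1680, (A,merge)→1720, (D,hash)→1840, (D,nl)→9680, (A,nl)→9720; best=1360 via (A,hash)
  {ABC}: card=640; try (A,hash)→1440, (A,merge)→1520, (B,hash)→1920, (B,nl_idx)→2120, (B,merge)→2600, (A,nl)→6640 …(+1); best=1440 via (A,hash)
  {ACD}: card=640; try (C,hash)→1880, (D,hash)→2200, (D,merge)→2760, (C,nl_idx)→3600, (C,merge)→4680, (C,nl)→7760 …(+1); best=1880 via (C,hash)
  {ABCD}: card=2560; try (D,hash)→3760, (B,hash)→3920, (B,nl_idx)→8920, (D,merge)→9440, (B,merge)→9720, (B,nl)→65880 …(+1); best=3760 via (D,hash)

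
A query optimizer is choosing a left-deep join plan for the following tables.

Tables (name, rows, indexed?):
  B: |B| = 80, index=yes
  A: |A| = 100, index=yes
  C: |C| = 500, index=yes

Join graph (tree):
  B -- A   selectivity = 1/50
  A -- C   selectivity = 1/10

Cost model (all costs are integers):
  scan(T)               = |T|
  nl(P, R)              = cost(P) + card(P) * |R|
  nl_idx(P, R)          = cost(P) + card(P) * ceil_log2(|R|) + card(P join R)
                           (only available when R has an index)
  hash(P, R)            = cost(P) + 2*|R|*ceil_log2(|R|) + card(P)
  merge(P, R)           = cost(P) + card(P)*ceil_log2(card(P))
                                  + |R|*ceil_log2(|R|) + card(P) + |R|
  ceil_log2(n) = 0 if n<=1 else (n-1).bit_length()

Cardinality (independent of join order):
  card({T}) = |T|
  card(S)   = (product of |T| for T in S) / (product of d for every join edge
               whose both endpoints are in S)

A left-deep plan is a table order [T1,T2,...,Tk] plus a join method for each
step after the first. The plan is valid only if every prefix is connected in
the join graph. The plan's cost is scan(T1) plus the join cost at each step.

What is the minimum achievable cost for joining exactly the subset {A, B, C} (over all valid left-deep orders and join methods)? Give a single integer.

7240

Selinger DP over subsets of {A,B,C}:
  {B}: scan cost=80, card=80
  {A}: scan cost=100, card=100
  {C}: scan cost=500, card=500
  {AB}: card=160; try (A,nl_idx)→800, (B,nl_idx)→960, (B,hash)→1320, (A,merge)→1520, (B,merge)→1540, (A,hash)→1560 …(+2); best=800 via (A,nl_idx)
  {AC}: card=5000; try (A,hash)→2400, (C,merge)→5900, (C,nl_idx)→6000, (A,merge)→6300, (A,nl_idx)→9000, (C,hash)→9200 …(+2); best=2400 via (A,hash)
  {ABC}: card=8000; try (C,merge)→7240, (B,hash)→8520, (C,hash)→9960, (C,nl_idx)→10240, (B,nl_idx)→45400, (B,merge)→73040 …(+2); best=7240 via (C,merge)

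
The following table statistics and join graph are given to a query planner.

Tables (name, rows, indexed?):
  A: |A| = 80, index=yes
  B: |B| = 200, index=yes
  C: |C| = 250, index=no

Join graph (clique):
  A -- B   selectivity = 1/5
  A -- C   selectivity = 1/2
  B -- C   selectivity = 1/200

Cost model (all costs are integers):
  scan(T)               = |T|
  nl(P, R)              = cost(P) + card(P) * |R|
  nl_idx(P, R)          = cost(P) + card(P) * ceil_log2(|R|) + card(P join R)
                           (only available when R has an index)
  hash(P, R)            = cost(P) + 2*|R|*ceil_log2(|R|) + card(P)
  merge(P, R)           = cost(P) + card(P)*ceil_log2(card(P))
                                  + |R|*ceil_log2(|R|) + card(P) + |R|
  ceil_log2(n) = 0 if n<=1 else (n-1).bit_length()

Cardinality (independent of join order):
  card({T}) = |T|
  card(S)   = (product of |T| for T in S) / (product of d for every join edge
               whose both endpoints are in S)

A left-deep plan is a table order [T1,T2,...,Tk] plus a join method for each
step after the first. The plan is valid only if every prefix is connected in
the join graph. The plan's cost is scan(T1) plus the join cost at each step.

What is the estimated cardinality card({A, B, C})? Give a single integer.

2000

Tables in S: A(80), B(200), C(250)
Edges inside S: A-B(d=5), A-C(d=2), B-C(d=200)
numerator = 80 * 200 * 250 = 4000000
denominator = 5 * 2 * 200 = 2000
card(S) = 4000000 / 2000 = 2000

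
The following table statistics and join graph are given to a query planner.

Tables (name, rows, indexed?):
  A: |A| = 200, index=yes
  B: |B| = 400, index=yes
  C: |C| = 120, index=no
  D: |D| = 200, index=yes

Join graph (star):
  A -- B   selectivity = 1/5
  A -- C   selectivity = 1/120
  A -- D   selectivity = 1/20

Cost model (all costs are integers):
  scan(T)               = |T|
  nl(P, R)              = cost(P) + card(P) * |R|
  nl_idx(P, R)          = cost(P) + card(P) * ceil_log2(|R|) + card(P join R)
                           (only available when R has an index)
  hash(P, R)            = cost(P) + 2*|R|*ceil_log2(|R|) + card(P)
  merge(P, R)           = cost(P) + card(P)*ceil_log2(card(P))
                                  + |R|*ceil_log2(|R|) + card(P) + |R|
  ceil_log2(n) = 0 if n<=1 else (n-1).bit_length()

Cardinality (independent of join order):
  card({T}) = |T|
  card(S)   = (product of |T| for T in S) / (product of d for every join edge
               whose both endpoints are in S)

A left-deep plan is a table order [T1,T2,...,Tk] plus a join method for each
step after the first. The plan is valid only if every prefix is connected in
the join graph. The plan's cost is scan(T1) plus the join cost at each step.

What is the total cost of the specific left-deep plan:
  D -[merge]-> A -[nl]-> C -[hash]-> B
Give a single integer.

253000

step 1: scan D: cost=200, card=200
step 2: join A via merge
    card(P join A) = 200*200/(20) = 2000
    cost = 200 + 200*8 + 200*8 + 200 + 200 = 3800
step 3: join C via nl
    card(P join C) = 2000*120/(120) = 2000
    cost = 3800 + 2000*120 = 243800
step 4: join B via hash
    card(P join B) = 2000*400/(5) = 160000
    cost = 243800 + 2*400*9 + 2000 = 253000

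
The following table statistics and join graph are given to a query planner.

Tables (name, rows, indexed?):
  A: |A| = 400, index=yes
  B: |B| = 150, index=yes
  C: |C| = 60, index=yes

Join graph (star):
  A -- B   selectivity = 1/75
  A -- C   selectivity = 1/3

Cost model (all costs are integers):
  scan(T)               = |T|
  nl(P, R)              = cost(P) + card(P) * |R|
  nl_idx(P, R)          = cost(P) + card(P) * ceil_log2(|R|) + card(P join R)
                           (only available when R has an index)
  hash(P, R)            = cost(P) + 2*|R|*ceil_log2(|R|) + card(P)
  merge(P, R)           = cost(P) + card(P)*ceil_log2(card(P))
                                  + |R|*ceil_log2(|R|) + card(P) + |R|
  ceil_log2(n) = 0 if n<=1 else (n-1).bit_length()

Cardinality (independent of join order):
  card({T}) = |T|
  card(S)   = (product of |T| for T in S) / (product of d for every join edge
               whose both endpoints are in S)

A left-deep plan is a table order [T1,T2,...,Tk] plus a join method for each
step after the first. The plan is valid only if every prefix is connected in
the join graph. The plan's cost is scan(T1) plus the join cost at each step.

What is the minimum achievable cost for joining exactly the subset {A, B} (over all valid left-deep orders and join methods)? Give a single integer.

Selinger DP over subsets of {A,B}:
  {A}: scan cost=400, card=400
  {B}: scan cost=150, card=150
  {AB}: card=800; try (A,nl_idx)→2300, (B,hash)→3200, (B,nl_idx)→4400, (A,merge)→5500, (B,merge)→5750, (A,hash)→7500 …(+2); best=2300 via (A,nl_idx)

2300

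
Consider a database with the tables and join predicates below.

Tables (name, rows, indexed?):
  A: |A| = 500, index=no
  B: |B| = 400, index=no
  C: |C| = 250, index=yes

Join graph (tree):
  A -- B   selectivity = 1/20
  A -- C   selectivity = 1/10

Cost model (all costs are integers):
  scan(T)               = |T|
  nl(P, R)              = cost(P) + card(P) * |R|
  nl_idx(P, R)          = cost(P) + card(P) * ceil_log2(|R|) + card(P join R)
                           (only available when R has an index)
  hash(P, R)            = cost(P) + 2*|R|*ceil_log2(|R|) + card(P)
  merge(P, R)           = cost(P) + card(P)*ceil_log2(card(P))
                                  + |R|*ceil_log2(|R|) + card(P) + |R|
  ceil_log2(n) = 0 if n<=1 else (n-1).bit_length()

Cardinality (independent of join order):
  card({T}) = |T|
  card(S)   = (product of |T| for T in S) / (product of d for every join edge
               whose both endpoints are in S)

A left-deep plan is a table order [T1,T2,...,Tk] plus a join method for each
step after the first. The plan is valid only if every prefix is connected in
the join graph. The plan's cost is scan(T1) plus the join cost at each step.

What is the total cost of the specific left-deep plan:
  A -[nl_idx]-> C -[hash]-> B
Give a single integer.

36700

step 1: scan A: cost=500, card=500
step 2: join C via nl_idx
    card(P join C) = 500*250/(10) = 12500
    cost = 500 + 500*8 + 12500 = 17000
step 3: join B via hash
    card(P join B) = 12500*400/(20) = 250000
    cost = 17000 + 2*400*9 + 12500 = 36700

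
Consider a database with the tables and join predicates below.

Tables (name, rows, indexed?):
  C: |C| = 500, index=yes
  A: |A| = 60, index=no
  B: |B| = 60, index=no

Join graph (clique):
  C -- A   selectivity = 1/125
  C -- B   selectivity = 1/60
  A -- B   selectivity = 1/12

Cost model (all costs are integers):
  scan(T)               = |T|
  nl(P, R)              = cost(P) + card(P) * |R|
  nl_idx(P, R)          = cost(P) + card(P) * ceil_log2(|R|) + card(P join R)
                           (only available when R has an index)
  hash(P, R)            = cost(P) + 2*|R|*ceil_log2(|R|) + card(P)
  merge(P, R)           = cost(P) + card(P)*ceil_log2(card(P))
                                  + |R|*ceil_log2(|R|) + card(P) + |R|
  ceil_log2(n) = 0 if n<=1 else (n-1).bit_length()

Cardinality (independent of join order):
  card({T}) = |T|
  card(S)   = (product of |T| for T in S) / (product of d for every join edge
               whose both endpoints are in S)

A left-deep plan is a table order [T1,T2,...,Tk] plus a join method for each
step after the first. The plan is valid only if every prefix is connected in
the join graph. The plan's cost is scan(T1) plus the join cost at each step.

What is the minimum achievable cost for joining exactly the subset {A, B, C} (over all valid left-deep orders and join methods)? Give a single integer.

1800

Selinger DP over subsets of {A,B,C}:
  {C}: scan cost=500, card=500
  {A}: scan cost=60, card=60
  {B}: scan cost=60, card=60
  {AC}: card=240; try (C,nl_idx)→840, (A,hash)→1720, (C,merge)→5480, (A,merge)→5920, (C,hash)→9120, (C,nl)→30060 …(+1); best=840 via (C,nl_idx)
  {BC}: card=500; try (C,nl_idx)→1100, (B,hash)→1720, (C,merge)→5480, (B,merge)→5920, (C,hash)→9120, (C,nl)→30060 …(+1); best=1100 via (C,nl_idx)
  {AB}: card=300; try (B,hash)→840, (A,hash)→840, (B,merge)→900, (A,merge)→900, (B,nl)→3660, (A,nl)→3660; best=840 via (B,hash)
  {ABC}: card=20; try (B,hash)→1800, (A,hash)→2320, (B,merge)→3420, (C,nl_idx)→3560, (A,merge)→6520, (C,merge)→8840 …(+4); best=1800 via (B,hash)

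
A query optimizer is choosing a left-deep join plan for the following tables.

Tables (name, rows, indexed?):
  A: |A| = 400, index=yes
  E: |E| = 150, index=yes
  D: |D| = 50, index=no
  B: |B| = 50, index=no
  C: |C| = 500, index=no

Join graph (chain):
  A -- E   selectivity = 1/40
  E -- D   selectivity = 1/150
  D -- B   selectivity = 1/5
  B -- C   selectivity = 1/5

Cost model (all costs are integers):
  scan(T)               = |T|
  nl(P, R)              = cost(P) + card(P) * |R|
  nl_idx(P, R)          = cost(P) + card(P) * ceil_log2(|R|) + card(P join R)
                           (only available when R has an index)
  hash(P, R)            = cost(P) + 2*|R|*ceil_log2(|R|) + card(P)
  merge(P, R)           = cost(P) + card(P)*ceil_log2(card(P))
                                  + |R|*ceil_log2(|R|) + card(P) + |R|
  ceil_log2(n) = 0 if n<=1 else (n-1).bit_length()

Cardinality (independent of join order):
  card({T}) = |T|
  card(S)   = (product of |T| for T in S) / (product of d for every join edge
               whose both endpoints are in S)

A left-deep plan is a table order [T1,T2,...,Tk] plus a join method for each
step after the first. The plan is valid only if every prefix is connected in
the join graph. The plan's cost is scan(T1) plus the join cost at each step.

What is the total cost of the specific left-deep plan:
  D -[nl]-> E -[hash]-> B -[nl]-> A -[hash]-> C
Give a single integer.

step 1: scan D: cost=50, card=50
step 2: join E via nl
    card(P join E) = 50*150/(150) = 50
    cost = 50 + 50*150 = 7550
step 3: join B via hash
    card(P join B) = 50*50/(5) = 500
    cost = 7550 + 2*50*6 + 50 = 8200
step 4: join A via nl
    card(P join A) = 500*400/(40) = 5000
    cost = 8200 + 500*400 = 208200
step 5: join C via hash
    card(P join C) = 5000*500/(5) = 500000
    cost = 208200 + 2*500*9 + 5000 = 222200

222200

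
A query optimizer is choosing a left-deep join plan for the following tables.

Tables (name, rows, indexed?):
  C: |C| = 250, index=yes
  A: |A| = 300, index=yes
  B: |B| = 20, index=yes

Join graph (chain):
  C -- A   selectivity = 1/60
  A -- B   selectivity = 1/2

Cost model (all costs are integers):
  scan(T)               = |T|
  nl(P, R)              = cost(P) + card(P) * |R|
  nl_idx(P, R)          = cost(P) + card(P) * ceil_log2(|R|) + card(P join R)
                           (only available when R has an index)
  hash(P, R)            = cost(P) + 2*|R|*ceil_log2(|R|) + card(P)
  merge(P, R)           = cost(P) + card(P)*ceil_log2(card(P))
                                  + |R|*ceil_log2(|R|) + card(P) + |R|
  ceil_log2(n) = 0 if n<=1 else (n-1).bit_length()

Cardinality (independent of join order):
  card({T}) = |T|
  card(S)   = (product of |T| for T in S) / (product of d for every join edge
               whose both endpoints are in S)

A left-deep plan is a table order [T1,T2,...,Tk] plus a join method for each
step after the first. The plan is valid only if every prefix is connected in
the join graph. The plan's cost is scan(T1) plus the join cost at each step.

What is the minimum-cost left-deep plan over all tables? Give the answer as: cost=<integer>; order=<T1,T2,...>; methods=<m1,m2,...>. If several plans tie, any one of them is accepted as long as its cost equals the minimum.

cost=5200; order=C,A,B; methods=nl_idx,hash

Selinger DP (subsets sized 1..n):
  {C}: scan cost=250, card=250
  {A}: scan cost=300, card=300
  {B}: scan cost=20, card=20
  {AC}: card=1250; try (A,nl_idx)→3750, (C,nl_idx)→3950, (C,hash)→4600, (A,merge)→5500, (C,merge)→5550, (A,hash)→5900 …(+2); best=3750 via (A,nl_idx)
  {AB}: card=3000; try (B,hash)→800, (A,merge)→3140, (A,nl_idx)→3200, (B,merge)→3420, (B,nl_idx)→4800, (A,hash)→5440 …(+2); best=800 via (B,hash)
  {ABC}: card=12500; try (B,hash)→5200, (C,hash)→7800, (B,merge)→18870, (B,nl_idx)→22500, (B,nl)→28750, (C,nl_idx)→37300 …(+2); best=5200 via (B,hash)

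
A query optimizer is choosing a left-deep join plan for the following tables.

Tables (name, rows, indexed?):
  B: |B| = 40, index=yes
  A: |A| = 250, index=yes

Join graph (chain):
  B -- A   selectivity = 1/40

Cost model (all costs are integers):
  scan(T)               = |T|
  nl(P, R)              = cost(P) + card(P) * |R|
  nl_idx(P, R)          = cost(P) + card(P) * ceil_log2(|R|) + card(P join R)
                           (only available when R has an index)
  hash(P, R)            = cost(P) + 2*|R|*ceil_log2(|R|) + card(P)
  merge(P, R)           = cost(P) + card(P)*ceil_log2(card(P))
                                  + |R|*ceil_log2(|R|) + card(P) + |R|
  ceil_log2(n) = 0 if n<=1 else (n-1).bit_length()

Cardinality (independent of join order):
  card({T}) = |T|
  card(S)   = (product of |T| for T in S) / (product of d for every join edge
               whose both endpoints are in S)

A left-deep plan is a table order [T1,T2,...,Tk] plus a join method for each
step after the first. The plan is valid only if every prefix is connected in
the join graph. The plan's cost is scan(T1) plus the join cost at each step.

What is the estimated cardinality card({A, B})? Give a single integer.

Tables in S: A(250), B(40)
Edges inside S: B-A(d=40)
numerator = 250 * 40 = 10000
denominator = 40 = 40
card(S) = 10000 / 40 = 250

250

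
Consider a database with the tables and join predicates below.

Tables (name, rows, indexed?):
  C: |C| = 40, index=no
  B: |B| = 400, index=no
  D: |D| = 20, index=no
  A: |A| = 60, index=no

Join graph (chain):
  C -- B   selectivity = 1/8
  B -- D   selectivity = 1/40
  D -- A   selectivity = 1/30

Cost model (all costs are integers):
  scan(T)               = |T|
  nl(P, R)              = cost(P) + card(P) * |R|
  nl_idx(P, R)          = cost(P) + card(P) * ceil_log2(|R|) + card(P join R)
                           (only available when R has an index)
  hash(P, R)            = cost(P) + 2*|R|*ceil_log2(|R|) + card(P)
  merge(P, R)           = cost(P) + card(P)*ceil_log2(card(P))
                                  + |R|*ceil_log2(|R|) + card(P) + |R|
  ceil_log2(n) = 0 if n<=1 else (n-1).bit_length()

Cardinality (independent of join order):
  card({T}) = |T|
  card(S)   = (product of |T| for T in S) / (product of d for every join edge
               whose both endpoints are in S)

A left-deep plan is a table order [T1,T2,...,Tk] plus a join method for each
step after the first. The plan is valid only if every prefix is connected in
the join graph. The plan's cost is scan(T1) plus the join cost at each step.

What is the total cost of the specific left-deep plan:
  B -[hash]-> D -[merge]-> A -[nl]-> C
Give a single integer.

step 1: scan B: cost=400, card=400
step 2: join D via hash
    card(P join D) = 400*20/(40) = 200
    cost = 400 + 2*20*5 + 400 = 1000
step 3: join A via merge
    card(P join A) = 200*60/(30) = 400
    cost = 1000 + 200*8 + 60*6 + 200 + 60 = 3220
step 4: join C via nl
    card(P join C) = 400*40/(8) = 2000
    cost = 3220 + 400*40 = 19220

19220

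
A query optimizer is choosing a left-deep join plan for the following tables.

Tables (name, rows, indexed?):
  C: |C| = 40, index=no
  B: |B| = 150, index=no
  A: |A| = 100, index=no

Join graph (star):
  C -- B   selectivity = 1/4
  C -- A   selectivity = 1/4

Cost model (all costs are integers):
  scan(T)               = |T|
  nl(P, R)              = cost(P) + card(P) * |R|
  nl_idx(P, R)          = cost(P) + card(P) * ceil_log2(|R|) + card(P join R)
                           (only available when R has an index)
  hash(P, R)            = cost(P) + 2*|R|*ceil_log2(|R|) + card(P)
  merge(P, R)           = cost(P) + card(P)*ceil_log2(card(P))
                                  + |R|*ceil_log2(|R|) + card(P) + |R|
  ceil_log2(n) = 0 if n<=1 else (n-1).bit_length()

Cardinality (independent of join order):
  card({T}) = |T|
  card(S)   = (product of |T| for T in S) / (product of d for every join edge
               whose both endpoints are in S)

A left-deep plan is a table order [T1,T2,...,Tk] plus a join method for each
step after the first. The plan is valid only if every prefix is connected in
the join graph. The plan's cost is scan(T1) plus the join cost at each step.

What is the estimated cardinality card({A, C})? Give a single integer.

1000

Tables in S: A(100), C(40)
Edges inside S: C-A(d=4)
numerator = 100 * 40 = 4000
denominator = 4 = 4
card(S) = 4000 / 4 = 1000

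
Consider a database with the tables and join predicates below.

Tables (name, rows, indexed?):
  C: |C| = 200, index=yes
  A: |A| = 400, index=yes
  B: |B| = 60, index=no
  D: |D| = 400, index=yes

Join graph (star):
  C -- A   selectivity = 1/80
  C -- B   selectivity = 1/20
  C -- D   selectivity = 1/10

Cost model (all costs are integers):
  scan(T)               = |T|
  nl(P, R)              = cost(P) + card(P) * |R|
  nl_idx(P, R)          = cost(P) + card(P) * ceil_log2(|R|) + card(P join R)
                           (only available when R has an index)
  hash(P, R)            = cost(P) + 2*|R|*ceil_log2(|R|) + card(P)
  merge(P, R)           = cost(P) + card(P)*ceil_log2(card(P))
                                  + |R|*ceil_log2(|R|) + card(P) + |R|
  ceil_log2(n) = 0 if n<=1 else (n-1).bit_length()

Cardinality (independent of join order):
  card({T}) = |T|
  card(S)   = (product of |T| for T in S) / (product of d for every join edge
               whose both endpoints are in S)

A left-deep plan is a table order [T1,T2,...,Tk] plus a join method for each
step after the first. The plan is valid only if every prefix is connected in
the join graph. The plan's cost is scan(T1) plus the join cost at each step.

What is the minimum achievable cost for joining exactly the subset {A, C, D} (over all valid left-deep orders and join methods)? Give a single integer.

11200

Selinger DP over subsets of {A,C,D}:
  {C}: scan cost=200, card=200
  {A}: scan cost=400, card=400
  {D}: scan cost=400, card=400
  {AC}: card=1000; try (A,nl_idx)→3000, (C,hash)→4000, (C,nl_idx)→4600, (A,merge)→6000, (C,merge)→6200, (A,hash)→7600 …(+2); best=3000 via (A,nl_idx)
  {CD}: card=8000; try (C,hash)→4000, (D,merge)→6000, (C,merge)→6200, (D,hash)→7600, (D,nl_idx)→10000, (C,nl_idx)→11600 …(+2); best=4000 via (C,hash)
  {ACD}: card=40000; try (D,hash)→11200, (D,merge)→18000, (A,hash)→19200, (D,nl_idx)→52000, (A,nl_idx)→116000, (A,merge)→120000 …(+2); best=11200 via (D,hash)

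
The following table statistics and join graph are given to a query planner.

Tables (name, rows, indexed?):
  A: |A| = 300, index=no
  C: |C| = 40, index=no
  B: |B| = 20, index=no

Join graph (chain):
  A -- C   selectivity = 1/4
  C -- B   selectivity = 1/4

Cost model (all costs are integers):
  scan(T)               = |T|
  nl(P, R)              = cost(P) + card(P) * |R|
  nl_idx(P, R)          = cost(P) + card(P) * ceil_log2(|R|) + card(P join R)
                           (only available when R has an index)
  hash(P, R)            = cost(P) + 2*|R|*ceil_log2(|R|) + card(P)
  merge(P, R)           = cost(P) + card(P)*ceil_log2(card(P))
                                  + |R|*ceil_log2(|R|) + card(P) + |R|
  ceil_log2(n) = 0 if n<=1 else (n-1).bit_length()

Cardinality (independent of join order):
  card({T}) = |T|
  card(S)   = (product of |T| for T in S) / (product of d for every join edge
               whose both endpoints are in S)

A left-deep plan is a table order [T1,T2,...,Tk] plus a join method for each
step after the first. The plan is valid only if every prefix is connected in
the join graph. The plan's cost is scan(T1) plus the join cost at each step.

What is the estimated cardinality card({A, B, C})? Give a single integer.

15000

Tables in S: A(300), B(20), C(40)
Edges inside S: A-C(d=4), C-B(d=4)
numerator = 300 * 20 * 40 = 240000
denominator = 4 * 4 = 16
card(S) = 240000 / 16 = 15000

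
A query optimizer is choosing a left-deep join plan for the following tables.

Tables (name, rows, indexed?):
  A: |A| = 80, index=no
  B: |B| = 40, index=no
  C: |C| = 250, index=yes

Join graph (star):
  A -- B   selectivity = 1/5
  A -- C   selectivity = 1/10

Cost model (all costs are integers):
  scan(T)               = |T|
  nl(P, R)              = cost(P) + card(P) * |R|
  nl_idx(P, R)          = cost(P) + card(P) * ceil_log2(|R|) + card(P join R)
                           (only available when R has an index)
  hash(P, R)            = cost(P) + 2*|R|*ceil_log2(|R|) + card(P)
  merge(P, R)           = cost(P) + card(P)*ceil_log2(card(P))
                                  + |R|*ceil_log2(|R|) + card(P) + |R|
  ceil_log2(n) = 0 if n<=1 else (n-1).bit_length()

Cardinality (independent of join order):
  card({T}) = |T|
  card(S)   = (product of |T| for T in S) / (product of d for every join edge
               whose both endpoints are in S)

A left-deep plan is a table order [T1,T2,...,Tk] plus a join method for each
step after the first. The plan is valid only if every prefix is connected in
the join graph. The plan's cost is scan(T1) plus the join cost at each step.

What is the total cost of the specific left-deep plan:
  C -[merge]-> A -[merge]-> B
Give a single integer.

27420

step 1: scan C: cost=250, card=250
step 2: join A via merge
    card(P join A) = 250*80/(10) = 2000
    cost = 250 + 250*8 + 80*7 + 250 + 80 = 3140
step 3: join B via merge
    card(P join B) = 2000*40/(5) = 16000
    cost = 3140 + 2000*11 + 40*6 + 2000 + 40 = 27420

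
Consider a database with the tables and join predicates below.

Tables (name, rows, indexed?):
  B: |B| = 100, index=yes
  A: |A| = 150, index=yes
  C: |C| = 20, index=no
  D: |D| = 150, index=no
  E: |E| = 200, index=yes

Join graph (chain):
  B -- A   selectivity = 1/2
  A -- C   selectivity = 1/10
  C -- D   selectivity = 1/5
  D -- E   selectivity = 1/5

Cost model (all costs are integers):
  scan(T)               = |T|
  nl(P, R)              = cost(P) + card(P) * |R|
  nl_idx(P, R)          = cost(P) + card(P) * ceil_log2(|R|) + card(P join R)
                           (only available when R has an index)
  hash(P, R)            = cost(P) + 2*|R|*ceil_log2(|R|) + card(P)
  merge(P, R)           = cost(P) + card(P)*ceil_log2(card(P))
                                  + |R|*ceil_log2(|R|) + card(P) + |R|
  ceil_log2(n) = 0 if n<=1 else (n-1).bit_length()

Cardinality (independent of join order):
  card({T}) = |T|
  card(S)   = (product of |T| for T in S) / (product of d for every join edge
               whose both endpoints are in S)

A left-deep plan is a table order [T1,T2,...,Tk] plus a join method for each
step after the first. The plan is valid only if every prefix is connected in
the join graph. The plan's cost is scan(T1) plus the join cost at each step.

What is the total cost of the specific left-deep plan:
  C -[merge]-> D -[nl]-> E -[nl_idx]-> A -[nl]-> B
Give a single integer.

36673490

step 1: scan C: cost=20, card=20
step 2: join D via merge
    card(P join D) = 20*150/(5) = 600
    cost = 20 + 20*5 + 150*8 + 20 + 150 = 1490
step 3: join E via nl
    card(P join E) = 600*200/(5) = 24000
    cost = 1490 + 600*200 = 121490
step 4: join A via nl_idx
    card(P join A) = 24000*150/(10) = 360000
    cost = 121490 + 24000*8 + 360000 = 673490
step 5: join B via nl
    card(P join B) = 360000*100/(2) = 18000000
    cost = 673490 + 360000*100 = 36673490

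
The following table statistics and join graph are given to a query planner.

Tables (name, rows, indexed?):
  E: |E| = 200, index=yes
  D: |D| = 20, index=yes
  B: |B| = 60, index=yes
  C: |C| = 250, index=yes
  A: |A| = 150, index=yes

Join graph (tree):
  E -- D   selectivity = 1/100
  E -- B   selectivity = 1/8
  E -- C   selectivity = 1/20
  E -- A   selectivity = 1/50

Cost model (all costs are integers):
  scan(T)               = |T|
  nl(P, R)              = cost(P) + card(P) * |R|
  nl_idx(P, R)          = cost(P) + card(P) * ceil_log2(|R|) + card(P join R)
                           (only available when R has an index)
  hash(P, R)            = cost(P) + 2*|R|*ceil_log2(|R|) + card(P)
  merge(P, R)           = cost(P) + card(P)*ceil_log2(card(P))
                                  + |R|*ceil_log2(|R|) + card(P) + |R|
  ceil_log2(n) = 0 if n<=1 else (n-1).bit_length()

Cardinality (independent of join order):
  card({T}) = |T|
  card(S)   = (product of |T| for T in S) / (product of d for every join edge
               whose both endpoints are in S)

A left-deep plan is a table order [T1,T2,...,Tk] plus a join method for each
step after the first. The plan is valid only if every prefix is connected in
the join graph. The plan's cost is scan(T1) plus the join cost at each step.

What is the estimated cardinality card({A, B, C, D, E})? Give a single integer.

11250

Tables in S: A(150), B(60), C(250), D(20), E(200)
Edges inside S: E-D(d=100), E-B(d=8), E-C(d=20), E-A(d=50)
numerator = 150 * 60 * 250 * 20 * 200 = 9000000000
denominator = 100 * 8 * 20 * 50 = 800000
card(S) = 9000000000 / 800000 = 11250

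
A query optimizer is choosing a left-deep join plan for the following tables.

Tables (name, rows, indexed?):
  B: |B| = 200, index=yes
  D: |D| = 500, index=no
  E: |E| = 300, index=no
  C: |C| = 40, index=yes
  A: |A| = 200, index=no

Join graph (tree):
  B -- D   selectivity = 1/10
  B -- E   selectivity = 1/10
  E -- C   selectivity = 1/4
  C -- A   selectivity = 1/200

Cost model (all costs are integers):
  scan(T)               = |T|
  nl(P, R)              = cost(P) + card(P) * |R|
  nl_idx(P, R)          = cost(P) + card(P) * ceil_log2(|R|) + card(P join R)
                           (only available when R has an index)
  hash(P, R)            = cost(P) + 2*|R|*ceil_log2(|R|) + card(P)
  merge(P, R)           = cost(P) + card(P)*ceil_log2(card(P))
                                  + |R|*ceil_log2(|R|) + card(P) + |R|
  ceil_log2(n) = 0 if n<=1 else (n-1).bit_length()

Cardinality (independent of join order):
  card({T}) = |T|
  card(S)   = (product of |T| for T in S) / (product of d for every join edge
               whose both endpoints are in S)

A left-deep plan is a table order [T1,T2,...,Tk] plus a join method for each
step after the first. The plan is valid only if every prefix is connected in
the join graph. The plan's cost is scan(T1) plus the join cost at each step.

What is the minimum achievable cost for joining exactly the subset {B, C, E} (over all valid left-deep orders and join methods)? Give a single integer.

7280

Selinger DP over subsets of {B,C,E}:
  {B}: scan cost=200, card=200
  {E}: scan cost=300, card=300
  {C}: scan cost=40, card=40
  {BE}: card=6000; try (B,hash)→3800, (E,merge)→5000, (B,merge)→5100, (E,hash)→5800, (B,nl_idx)→8700, (E,nl)→60200 …(+1); best=3800 via (B,hash)
  {CE}: card=3000; try (C,hash)→1080, (E,merge)→3320, (C,merge)→3580, (C,nl_idx)→5100, (E,hash)→5480, (E,nl)→12040 …(+1); best=1080 via (C,hash)
  {BCE}: card=60000; try (B,hash)→7280, (C,hash)→10280, (B,merge)→41880, (B,nl_idx)→85080, (C,merge)→88080, (C,nl_idx)→99800 …(+2); best=7280 via (B,hash)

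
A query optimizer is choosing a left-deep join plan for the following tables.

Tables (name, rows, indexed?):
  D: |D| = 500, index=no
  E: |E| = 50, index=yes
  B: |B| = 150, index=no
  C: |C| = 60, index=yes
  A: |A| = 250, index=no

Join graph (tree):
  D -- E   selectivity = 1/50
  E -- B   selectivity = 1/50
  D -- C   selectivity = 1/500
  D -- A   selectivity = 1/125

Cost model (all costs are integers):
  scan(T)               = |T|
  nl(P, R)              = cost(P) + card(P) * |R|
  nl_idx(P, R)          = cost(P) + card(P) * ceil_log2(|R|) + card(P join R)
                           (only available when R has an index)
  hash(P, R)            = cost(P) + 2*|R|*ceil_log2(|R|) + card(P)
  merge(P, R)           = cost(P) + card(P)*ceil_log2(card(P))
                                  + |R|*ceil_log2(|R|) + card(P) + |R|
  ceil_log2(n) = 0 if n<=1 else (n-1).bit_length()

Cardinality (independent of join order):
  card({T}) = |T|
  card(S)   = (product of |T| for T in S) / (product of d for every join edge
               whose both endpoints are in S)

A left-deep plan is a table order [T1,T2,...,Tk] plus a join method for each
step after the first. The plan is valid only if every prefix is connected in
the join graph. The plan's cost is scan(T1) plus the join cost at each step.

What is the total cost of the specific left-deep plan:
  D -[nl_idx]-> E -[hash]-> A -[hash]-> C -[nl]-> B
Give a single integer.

28220

step 1: scan D: cost=500, card=500
step 2: join E via nl_idx
    card(P join E) = 500*50/(50) = 500
    cost = 500 + 500*6 + 500 = 4000
step 3: join A via hash
    card(P join A) = 500*250/(125) = 1000
    cost = 4000 + 2*250*8 + 500 = 8500
step 4: join C via hash
    card(P join C) = 1000*60/(500) = 120
    cost = 8500 + 2*60*6 + 1000 = 10220
step 5: join B via nl
    card(P join B) = 120*150/(50) = 360
    cost = 10220 + 120*150 = 28220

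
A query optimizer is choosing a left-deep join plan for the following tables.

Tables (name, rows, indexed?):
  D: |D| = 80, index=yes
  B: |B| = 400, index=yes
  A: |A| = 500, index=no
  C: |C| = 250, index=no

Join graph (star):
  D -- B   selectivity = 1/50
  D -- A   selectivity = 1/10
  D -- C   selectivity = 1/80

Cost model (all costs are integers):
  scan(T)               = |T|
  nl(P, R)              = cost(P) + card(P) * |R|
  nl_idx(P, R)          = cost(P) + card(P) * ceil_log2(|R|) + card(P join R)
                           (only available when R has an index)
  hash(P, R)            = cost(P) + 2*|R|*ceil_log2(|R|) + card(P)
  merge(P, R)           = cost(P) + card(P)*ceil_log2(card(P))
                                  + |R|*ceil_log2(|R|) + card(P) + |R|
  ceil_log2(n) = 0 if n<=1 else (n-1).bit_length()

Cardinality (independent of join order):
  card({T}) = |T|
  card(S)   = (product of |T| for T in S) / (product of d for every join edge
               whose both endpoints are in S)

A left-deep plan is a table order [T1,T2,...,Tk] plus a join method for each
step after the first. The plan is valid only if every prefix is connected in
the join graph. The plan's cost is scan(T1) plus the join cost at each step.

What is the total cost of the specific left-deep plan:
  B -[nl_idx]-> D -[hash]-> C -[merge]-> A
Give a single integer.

step 1: scan B: cost=400, card=400
step 2: join D via nl_idx
    card(P join D) = 400*80/(50) = 640
    cost = 400 + 400*7 + 640 = 3840
step 3: join C via hash
    card(P join C) = 640*250/(80) = 2000
    cost = 3840 + 2*250*8 + 640 = 8480
step 4: join A via merge
    card(P join A) = 2000*500/(10) = 100000
    cost = 8480 + 2000*11 + 500*9 + 2000 + 500 = 37480

37480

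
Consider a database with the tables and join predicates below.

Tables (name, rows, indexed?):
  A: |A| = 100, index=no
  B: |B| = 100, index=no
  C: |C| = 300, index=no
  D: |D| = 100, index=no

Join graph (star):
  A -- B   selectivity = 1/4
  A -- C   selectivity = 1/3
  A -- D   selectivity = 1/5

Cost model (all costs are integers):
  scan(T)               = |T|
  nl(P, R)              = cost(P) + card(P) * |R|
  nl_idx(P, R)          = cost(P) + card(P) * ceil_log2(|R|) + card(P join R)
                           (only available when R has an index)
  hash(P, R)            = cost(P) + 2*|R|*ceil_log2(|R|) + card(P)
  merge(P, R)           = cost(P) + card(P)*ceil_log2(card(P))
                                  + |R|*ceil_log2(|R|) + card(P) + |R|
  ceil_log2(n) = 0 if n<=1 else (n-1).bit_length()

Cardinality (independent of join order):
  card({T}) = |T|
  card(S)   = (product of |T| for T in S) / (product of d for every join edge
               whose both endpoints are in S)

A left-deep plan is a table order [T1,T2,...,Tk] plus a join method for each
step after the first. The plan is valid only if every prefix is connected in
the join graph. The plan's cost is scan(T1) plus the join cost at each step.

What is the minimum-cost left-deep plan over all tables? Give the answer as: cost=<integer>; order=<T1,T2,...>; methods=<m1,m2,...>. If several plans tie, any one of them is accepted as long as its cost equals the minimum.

cost=60400; order=A,D,B,C; methods=hash,hash,hash

Selinger DP (subsets sized 1..n):
  {A}: scan cost=100, card=100
  {B}: scan cost=100, card=100
  {C}: scan cost=300, card=300
  {D}: scan cost=100, card=100
  {AB}: card=2500; try (B,hash)→1600, (A,hash)→1600, (B,merge)→1700, (A,merge)→1700, (B,nl)→10100, (A,nl)→10100; best=1600 via (B,hash)
  {AC}: card=10000; try (A,hash)→2000, (C,merge)→3900, (A,merge)→4100, (C,hash)→5600, (C,nl)→30100, (A,nl)→30300; best=2000 via (A,hash)
  {AD}: card=2000; try (D,hash)→1600, (A,hash)→1600, (D,merge)→1700, (A,merge)→1700, (D,nl)→10100, (A,nl)→10100; best=1600 via (D,hash)
  {ABC}: card=250000; try (C,hash)→9500, (B,hash)→13400, (C,merge)→37100, (B,merge)→152800, (C,nl)→751600, (B,nl)→1002000; best=9500 via (C,hash)
  {ABD}: card=50000; try (B,hash)→5000, (D,hash)→5500, (B,merge)→26400, (D,merge)→34900, (B,nl)→201600, (D,nl)→251600; best=5000 via (B,hash)
  {ACD}: card=200000; try (C,hash)→9000, (D,hash)→13400, (C,merge)→28600, (D,merge)→152800, (C,nl)→601600, (D,nl)→1002000; best=9000 via (C,hash)
  {ABCD}: card=5000000; try (C,hash)→60400, (B,hash)→210400, (D,hash)→260900, (C,merge)→858000, (B,merge)→3809800, (D,merge)→4760300 …(+3); best=60400 via (C,hash)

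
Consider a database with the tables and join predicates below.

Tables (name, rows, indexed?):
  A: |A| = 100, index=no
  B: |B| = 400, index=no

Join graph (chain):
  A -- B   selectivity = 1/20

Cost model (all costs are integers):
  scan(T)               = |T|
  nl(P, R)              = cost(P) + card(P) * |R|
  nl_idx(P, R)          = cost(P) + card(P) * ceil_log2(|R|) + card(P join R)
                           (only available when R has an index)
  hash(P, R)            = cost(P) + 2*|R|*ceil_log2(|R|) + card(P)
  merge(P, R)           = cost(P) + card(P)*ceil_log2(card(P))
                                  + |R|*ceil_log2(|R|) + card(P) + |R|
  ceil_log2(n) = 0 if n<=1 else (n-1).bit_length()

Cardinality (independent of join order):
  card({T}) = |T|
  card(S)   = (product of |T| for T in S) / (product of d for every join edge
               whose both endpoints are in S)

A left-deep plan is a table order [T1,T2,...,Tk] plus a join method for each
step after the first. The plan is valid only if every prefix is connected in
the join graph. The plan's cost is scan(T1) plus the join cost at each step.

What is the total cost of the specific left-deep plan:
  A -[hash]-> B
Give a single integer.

step 1: scan A: cost=100, card=100
step 2: join B via hash
    card(P join B) = 100*400/(20) = 2000
    cost = 100 + 2*400*9 + 100 = 7400

7400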